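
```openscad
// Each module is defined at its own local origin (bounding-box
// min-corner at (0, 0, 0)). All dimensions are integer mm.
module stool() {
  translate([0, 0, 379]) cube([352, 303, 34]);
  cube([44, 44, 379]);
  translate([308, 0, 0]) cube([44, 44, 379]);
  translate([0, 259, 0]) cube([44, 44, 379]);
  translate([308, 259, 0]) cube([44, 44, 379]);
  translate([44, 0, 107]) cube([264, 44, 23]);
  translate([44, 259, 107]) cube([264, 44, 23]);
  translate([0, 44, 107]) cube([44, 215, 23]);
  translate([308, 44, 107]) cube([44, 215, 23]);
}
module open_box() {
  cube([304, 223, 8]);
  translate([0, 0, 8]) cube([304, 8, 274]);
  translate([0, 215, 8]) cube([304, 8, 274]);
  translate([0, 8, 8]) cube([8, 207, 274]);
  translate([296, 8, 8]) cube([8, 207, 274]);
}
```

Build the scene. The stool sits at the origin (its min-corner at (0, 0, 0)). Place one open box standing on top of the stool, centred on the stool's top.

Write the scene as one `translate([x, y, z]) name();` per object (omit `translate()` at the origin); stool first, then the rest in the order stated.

stool();
translate([24, 40, 413]) open_box();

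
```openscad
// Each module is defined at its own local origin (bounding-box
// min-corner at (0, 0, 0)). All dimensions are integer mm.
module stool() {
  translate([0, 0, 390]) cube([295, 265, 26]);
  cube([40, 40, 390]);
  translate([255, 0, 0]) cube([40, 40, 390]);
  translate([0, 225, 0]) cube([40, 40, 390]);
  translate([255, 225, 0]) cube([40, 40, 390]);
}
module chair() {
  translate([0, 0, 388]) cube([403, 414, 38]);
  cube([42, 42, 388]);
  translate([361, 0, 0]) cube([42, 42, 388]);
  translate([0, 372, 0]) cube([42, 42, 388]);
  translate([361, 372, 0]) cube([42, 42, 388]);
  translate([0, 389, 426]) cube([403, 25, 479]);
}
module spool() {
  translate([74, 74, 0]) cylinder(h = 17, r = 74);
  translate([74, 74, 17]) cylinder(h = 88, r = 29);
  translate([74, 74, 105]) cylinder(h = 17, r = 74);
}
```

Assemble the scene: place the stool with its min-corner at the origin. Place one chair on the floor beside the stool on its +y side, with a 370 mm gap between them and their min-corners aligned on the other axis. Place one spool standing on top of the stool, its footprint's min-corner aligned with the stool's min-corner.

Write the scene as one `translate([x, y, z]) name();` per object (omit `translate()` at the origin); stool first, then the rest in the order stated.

stool();
translate([0, 635, 0]) chair();
translate([0, 0, 416]) spool();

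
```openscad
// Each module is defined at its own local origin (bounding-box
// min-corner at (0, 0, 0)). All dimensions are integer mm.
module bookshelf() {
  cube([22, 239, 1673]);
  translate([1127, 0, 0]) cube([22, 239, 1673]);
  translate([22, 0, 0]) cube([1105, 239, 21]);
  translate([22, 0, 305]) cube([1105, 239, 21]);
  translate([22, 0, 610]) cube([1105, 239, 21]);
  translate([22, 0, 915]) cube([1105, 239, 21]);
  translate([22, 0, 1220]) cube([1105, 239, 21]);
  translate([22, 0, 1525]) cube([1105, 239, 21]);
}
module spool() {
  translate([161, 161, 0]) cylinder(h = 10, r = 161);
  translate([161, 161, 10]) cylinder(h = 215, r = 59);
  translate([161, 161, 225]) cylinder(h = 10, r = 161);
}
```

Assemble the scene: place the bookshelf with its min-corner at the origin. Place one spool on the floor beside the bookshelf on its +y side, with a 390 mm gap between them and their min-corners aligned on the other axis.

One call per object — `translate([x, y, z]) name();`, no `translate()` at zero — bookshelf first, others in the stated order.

bookshelf();
translate([0, 629, 0]) spool();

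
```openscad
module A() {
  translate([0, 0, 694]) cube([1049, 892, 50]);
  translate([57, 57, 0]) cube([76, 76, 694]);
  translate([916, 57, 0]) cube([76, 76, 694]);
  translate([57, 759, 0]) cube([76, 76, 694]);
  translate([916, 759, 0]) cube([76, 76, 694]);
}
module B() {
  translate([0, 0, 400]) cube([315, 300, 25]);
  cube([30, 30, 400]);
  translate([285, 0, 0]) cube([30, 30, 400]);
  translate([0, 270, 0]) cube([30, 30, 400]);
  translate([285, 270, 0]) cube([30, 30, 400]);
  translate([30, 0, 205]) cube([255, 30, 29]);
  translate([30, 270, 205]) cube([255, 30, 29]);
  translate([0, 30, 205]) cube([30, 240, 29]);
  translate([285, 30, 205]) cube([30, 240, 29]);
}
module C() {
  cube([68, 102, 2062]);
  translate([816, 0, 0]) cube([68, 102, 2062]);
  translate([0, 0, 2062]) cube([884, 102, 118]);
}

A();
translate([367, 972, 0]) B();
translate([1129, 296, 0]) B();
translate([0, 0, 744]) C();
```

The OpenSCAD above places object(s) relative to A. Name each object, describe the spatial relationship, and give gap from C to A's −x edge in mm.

The door frame's min-x is at 0; the table's min-x is 0; gap = 0 mm.

A is a table. B is a stool. C is a door frame. Two stools sit around the table at the +y, +x sides. The door frame is on top of the table. The gap from the door frame to the table's −x edge is 0 mm.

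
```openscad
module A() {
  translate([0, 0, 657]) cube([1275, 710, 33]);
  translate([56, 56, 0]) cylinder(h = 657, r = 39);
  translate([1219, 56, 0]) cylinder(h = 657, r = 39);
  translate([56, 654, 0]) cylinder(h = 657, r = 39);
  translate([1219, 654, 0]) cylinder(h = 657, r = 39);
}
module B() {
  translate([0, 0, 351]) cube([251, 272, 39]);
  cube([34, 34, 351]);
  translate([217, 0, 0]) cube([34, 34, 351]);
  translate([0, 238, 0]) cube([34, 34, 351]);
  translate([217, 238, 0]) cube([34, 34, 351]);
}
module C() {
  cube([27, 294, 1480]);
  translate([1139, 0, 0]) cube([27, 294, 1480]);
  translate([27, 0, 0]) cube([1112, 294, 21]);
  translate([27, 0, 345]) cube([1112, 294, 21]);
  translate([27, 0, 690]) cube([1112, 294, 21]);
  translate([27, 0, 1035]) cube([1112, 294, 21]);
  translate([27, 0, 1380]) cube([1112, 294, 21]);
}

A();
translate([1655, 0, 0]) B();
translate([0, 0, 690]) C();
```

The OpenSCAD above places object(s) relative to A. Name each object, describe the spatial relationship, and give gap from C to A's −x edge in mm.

The bookshelf's min-x is at 0; the table's min-x is 0; gap = 0 mm.

A is a table. B is a stool. C is a bookshelf. The stool is on the floor beside the table on its +x side. The bookshelf is on top of the table. The gap from the bookshelf to the table's −x edge is 0 mm.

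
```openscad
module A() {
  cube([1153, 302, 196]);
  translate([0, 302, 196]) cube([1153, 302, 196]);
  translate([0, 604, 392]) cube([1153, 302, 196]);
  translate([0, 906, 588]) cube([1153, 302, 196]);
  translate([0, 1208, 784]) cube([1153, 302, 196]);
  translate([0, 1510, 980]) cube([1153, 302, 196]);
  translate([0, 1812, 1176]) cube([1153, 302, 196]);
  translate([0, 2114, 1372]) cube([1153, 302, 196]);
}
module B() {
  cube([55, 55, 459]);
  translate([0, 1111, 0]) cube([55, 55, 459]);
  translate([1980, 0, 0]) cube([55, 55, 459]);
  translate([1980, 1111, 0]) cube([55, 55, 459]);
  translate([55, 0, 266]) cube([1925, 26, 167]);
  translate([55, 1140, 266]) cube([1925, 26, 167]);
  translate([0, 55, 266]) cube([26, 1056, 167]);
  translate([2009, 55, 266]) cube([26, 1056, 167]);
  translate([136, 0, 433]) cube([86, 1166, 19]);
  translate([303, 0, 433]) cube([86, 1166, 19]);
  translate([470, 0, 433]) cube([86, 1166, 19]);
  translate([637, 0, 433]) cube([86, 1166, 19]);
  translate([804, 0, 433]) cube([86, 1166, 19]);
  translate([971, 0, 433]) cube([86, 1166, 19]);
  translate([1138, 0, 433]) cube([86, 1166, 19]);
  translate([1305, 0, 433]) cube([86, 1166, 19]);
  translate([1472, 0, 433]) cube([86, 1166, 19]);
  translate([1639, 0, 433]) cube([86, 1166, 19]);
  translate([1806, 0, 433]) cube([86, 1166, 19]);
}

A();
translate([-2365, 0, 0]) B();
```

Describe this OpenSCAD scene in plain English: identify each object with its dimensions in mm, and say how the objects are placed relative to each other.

A is a straight staircase of 8 solid steps. Each step is 1153 mm wide (x), 302 mm deep (y, the going) and 196 mm tall (the rise). The first step rests on the floor; each subsequent step sits one going further in +y and one rise higher in +z, directly behind and above the previous step with no overlap.

B is a bed frame 2035 mm long (x) by 1166 mm wide (y). Four 55×55 mm corner posts, 459 mm tall, at the corners of the footprint. Four rails of 26 mm thickness and 167 mm height run between adjacent posts with their undersides at z = 266 mm, their outer faces flush with the outside of the frame (the two x-running rails run between the posts' inner faces; the two y-running rails run between the posts' inner faces). 11 slats, each 86 mm wide (x) and 19 mm thick, lie across the top of the two x-running rails, running the full 1166 mm width of the frame in y; the slats are evenly spaced along x between the inner faces of the end posts with equal gaps (rounded down to the nearest mm) at the −x end and between each pair — any rounding remainder accumulates at the +x end.

The bed frame is on the floor beside the staircase on its −x side.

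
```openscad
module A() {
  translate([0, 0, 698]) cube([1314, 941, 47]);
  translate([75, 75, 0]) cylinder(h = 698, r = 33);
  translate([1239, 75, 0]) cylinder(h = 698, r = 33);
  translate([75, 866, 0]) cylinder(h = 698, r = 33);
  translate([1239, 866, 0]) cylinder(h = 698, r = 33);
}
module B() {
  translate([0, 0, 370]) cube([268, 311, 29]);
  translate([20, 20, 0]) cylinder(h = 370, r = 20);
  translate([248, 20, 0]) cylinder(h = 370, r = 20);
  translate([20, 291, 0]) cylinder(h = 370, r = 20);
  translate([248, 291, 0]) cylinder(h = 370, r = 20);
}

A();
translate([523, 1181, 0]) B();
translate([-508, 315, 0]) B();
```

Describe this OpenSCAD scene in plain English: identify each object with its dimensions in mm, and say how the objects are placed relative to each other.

A is a table: top 1314 mm (x) × 941 mm (y), 47 mm thick, upper face at z = 745 mm, on four round legs of 66 mm diameter, each leg's bounding box inset 42 mm from the nearest pair of top edges, running from z = 0 to the bottom of the top.

B is a four-legged stool. The seat is a 268×311×29 mm slab whose top surface is at z = 399 mm; four round legs, each 40 mm in diameter, run from the floor (z = 0) to the underside of the seat, each leg's axis is inset half a diameter from the nearest pair of seat edges (so the leg's bounding box is flush with the corner).

Two stools sit around the table at the +y, −x sides.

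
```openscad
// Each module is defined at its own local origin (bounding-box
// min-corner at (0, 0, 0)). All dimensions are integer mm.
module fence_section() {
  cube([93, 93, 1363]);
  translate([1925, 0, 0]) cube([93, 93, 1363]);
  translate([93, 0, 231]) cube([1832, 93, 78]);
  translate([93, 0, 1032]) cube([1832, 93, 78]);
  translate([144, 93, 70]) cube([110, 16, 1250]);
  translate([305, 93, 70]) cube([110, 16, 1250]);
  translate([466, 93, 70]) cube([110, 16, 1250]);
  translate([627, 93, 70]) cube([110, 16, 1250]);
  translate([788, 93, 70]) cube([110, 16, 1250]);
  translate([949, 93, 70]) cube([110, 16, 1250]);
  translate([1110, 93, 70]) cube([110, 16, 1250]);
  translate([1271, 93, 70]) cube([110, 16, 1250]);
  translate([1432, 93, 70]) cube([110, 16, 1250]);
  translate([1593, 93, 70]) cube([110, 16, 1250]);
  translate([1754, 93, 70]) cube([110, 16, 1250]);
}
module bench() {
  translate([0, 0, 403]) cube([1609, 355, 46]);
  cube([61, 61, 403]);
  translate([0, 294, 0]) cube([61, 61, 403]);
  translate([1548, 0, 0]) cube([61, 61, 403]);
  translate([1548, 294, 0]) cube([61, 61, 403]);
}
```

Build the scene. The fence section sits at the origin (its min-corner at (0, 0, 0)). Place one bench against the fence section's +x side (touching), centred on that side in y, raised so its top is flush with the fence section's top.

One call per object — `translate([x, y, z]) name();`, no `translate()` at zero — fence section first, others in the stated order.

fence_section();
translate([2018, -123, 914]) bench();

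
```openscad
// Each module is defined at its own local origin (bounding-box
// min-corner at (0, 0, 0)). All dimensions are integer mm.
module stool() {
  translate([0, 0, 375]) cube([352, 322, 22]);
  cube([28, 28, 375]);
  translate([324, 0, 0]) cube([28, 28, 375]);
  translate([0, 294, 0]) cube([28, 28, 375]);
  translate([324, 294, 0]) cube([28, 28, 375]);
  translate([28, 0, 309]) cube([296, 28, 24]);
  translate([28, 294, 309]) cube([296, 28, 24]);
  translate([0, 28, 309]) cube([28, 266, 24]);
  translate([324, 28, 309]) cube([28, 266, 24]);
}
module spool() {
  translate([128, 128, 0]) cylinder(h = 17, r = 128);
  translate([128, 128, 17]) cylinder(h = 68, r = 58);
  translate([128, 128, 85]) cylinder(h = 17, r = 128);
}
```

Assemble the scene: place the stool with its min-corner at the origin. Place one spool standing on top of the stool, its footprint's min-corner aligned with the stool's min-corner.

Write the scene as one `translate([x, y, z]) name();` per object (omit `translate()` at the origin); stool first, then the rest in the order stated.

stool();
translate([0, 0, 397]) spool();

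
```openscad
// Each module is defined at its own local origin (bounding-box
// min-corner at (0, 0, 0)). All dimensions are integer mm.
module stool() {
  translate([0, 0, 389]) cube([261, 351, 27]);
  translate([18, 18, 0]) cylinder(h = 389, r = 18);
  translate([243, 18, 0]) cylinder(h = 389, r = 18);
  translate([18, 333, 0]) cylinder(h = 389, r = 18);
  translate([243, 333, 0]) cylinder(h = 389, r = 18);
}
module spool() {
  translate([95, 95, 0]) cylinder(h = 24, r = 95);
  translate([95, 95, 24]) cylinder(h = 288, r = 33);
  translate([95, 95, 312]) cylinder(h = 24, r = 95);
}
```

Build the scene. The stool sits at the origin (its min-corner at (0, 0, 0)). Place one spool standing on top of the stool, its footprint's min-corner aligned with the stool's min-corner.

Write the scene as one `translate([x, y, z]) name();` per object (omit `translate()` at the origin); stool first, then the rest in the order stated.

stool();
translate([0, 0, 416]) spool();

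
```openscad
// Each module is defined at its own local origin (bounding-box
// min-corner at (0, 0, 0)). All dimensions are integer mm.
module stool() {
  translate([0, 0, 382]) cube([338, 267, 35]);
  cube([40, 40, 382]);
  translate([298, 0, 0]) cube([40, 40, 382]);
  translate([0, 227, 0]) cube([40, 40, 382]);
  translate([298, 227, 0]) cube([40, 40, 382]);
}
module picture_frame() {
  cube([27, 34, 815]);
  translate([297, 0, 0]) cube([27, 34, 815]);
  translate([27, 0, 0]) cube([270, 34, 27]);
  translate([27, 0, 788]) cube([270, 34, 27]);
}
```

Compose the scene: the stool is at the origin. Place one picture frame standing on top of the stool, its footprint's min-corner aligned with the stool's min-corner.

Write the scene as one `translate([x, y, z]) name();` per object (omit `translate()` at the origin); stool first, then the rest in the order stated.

stool();
translate([0, 0, 417]) picture_frame();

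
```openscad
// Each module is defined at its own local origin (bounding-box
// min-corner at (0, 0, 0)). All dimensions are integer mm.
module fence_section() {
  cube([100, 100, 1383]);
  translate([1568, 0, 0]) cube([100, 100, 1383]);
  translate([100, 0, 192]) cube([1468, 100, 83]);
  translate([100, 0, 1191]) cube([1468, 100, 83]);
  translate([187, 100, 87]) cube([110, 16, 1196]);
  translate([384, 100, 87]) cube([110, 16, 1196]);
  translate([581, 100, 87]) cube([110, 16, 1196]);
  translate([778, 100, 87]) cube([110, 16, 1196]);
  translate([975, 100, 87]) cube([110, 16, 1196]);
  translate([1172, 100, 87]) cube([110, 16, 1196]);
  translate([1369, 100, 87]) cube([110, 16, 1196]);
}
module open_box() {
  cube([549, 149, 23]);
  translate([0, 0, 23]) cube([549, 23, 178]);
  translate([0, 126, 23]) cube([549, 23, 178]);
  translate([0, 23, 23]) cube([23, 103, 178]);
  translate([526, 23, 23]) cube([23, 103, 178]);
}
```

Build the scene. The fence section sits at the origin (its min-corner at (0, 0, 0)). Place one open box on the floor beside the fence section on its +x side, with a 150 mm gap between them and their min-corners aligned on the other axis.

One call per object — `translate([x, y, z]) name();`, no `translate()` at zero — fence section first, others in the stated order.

fence_section();
translate([1818, 0, 0]) open_box();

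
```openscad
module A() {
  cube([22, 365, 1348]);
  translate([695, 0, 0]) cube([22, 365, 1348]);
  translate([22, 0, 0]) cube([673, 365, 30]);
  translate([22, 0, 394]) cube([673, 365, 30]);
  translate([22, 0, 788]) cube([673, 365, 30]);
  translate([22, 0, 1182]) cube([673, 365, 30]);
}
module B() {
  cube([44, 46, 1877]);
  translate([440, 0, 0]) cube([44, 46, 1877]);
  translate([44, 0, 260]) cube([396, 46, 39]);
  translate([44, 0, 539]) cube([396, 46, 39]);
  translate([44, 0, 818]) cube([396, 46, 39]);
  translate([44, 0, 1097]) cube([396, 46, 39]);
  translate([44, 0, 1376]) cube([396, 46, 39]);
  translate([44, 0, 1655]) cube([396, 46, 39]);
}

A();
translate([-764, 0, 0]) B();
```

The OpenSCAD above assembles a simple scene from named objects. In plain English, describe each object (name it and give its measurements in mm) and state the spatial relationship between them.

A is a bookshelf 717 mm wide overall, 365 mm deep and 1348 mm tall. The two sides are 22 mm thick vertical panels. 4 horizontal shelves of 30 mm thickness span between the inner faces of the sides; the lowest shelf sits on the floor and shelves are stacked with a clear vertical gap of 364 mm between each pair.

B is a straight ladder. Two 44×46 mm vertical rails, 1877 mm tall, stand 484 mm apart (outside-to-outside) with their front faces coplanar on the −y side. 6 rungs, each 46 mm deep and 39 mm tall, span between the inner faces of the rails, front faces flush with the rails. The lowest rung's underside is at z = 260 mm and rungs are spaced 279 mm apart (underside to underside).

The ladder is on the floor beside the bookshelf on its −x side.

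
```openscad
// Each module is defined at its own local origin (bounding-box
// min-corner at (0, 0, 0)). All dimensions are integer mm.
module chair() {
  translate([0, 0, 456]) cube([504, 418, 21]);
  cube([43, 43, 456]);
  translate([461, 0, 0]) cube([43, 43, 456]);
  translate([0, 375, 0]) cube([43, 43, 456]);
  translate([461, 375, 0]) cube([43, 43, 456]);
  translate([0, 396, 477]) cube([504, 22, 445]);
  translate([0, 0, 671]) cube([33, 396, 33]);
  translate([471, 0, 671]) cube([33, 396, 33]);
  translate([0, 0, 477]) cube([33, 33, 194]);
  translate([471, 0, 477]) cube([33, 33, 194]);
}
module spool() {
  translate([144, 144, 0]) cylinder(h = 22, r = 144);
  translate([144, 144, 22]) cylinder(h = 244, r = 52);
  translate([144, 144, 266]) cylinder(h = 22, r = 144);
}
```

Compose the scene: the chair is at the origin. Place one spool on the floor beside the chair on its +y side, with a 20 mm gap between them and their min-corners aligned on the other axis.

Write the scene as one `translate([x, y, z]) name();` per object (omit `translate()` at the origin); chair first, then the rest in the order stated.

chair();
translate([0, 438, 0]) spool();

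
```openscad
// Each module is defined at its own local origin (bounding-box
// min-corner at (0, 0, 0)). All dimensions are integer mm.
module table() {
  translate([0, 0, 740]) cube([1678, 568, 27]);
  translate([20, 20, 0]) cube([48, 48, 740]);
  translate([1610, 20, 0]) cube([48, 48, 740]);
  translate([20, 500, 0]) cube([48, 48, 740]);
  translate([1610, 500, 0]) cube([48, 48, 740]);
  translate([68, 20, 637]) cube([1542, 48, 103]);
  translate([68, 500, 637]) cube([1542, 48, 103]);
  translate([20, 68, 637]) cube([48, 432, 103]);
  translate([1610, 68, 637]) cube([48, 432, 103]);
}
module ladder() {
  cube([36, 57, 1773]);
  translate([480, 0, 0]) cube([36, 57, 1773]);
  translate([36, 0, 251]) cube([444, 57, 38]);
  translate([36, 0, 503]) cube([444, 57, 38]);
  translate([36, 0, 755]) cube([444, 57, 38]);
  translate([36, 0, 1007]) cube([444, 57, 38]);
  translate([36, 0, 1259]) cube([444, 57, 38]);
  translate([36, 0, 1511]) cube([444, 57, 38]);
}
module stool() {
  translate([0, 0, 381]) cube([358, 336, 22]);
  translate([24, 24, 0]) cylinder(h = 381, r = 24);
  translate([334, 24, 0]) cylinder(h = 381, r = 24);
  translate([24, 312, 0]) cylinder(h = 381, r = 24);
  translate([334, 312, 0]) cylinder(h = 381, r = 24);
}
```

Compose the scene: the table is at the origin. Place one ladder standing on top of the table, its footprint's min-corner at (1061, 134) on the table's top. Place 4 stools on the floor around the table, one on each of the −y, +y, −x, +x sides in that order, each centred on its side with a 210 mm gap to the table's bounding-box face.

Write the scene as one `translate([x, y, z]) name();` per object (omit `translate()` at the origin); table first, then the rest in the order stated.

table();
translate([1061, 134, 767]) ladder();
translate([660, -546, 0]) stool();
translate([660, 778, 0]) stool();
translate([-568, 116, 0]) stool();
translate([1888, 116, 0]) stool();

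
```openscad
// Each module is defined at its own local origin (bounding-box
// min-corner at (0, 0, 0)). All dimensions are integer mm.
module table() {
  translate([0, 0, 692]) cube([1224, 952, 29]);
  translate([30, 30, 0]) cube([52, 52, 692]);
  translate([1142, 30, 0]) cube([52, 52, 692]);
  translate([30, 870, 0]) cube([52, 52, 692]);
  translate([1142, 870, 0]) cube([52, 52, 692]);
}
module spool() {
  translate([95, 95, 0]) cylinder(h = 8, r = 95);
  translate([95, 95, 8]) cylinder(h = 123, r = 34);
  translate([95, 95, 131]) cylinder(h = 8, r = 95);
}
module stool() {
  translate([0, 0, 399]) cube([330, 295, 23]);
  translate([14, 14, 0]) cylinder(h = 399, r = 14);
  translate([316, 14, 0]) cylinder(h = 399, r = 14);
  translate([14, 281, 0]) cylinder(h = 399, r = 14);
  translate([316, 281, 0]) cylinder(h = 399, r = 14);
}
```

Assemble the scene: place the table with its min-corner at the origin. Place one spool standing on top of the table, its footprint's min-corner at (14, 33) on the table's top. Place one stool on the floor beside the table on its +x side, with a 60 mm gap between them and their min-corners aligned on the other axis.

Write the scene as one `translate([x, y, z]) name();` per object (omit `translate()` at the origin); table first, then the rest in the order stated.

table();
translate([14, 33, 721]) spool();
translate([1284, 0, 0]) stool();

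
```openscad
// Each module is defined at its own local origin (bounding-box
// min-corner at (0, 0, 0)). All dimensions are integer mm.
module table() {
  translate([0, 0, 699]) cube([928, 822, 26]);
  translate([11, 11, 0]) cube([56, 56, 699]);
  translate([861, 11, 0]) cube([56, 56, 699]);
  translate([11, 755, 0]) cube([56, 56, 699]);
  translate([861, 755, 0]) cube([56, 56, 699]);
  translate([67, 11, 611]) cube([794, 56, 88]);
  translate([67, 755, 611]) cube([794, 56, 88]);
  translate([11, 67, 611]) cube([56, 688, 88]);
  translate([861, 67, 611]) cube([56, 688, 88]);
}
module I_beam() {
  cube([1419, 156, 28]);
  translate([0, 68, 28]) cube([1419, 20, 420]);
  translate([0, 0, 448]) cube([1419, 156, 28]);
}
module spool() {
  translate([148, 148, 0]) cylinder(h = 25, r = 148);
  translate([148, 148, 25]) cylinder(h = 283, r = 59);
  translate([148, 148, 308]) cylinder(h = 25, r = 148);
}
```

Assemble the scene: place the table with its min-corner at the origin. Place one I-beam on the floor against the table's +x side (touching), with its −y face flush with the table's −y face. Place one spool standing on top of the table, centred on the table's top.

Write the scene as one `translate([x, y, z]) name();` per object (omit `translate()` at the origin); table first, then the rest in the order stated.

table();
translate([928, 0, 0]) I_beam();
translate([316, 263, 725]) spool();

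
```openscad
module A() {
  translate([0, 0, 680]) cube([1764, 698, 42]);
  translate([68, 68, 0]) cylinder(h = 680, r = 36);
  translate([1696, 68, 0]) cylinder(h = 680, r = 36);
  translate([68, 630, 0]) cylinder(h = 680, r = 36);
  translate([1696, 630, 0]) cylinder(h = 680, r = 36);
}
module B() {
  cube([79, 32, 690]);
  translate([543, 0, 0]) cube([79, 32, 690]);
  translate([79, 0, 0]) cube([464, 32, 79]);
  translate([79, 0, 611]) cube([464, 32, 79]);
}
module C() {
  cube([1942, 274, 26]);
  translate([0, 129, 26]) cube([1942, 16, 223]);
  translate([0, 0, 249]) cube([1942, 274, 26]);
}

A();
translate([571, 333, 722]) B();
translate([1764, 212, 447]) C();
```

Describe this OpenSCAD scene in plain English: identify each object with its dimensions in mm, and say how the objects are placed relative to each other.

A is a rectangular dining table. The top is 1764×698×42 mm with its upper surface at z = 722 mm. It stands on four round legs of 72 mm diameter, each leg's bounding box inset 32 mm from the nearest pair of top edges, running from the floor to the underside of the top.

B is a rectangular picture frame lying in the x–z plane (depth along y). The opening is 464 mm wide (x) by 532 mm tall (z), surrounded by a border 79 mm wide on all four sides. The frame is 32 mm deep and is made of two full-height vertical stiles with two horizontal rails fitted between them.

C is an I-beam lying along x, 1942 mm long. Overall section height 275 mm. Two flanges 274 mm wide (y) and 26 mm thick, one on the floor and one at the top; a web 16 mm thick runs between them, centred on the flange width.

The picture frame is on top of the table, centred. The I-beam is beside the table with their tops flush at z = 722.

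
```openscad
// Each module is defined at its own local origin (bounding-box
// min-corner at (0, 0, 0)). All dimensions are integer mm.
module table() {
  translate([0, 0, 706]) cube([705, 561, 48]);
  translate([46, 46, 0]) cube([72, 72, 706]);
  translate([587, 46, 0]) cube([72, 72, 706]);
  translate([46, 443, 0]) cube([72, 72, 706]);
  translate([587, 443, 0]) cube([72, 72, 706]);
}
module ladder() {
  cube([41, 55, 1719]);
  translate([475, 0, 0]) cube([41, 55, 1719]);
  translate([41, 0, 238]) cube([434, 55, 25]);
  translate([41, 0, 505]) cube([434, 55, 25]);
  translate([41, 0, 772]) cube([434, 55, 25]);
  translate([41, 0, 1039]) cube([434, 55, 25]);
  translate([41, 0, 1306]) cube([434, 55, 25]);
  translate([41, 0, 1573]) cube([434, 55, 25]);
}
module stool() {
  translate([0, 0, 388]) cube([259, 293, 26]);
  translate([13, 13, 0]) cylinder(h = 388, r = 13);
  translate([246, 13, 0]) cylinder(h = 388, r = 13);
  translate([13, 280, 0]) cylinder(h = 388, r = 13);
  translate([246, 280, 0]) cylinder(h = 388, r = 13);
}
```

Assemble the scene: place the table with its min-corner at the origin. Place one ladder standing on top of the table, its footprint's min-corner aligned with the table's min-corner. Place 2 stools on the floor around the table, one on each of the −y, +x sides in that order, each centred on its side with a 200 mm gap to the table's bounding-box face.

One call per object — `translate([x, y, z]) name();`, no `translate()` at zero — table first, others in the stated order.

table();
translate([0, 0, 754]) ladder();
translate([223, -493, 0]) stool();
translate([905, 134, 0]) stool();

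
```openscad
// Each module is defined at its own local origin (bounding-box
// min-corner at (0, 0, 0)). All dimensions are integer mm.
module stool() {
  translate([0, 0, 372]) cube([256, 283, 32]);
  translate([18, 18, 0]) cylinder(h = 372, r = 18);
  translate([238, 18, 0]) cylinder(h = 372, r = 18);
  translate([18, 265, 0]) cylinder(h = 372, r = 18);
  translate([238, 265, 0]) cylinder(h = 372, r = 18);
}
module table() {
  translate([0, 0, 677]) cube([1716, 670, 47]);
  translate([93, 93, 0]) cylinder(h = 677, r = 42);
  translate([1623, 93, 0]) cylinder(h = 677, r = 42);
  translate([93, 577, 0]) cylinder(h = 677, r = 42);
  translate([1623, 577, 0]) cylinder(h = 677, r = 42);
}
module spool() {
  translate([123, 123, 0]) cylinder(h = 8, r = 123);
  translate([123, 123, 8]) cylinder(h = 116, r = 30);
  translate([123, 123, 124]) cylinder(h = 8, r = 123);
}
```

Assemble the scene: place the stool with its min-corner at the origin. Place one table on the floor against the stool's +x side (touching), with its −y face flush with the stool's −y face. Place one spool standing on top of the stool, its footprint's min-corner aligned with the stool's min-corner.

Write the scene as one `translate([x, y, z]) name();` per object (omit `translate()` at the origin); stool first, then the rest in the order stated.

stool();
translate([256, 0, 0]) table();
translate([0, 0, 404]) spool();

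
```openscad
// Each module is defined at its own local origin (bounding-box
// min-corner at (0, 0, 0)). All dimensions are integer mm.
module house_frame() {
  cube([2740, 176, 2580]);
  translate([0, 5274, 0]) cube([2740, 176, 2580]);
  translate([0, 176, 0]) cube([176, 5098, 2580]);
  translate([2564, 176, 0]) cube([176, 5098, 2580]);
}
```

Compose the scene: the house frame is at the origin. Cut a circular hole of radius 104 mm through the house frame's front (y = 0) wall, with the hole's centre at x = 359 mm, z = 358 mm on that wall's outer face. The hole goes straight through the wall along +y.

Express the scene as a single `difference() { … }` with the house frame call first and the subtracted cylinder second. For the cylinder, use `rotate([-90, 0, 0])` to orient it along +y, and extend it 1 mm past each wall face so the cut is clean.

difference() {
  house_frame();
  translate([359, -1, 358]) rotate([-90, 0, 0]) cylinder(h = 178, r = 104);
}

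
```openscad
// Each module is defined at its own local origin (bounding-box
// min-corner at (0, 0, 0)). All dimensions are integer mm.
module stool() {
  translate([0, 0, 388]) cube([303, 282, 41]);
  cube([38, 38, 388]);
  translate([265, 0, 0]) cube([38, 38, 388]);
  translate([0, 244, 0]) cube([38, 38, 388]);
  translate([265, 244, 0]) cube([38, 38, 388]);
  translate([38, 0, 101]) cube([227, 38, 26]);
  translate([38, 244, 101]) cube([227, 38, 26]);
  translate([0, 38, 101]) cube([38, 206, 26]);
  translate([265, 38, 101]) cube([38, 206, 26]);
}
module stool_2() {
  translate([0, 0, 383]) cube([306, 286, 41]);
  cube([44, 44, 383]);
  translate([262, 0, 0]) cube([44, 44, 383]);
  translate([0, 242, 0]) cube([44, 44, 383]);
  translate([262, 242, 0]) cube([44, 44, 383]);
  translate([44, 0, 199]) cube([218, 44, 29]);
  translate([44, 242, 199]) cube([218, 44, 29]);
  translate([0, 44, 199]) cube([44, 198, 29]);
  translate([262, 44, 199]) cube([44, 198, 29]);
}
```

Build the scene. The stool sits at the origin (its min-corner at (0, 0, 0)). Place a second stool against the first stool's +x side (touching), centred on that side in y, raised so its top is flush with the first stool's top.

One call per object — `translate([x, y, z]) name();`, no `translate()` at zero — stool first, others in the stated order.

stool();
translate([303, -2, 5]) stool_2();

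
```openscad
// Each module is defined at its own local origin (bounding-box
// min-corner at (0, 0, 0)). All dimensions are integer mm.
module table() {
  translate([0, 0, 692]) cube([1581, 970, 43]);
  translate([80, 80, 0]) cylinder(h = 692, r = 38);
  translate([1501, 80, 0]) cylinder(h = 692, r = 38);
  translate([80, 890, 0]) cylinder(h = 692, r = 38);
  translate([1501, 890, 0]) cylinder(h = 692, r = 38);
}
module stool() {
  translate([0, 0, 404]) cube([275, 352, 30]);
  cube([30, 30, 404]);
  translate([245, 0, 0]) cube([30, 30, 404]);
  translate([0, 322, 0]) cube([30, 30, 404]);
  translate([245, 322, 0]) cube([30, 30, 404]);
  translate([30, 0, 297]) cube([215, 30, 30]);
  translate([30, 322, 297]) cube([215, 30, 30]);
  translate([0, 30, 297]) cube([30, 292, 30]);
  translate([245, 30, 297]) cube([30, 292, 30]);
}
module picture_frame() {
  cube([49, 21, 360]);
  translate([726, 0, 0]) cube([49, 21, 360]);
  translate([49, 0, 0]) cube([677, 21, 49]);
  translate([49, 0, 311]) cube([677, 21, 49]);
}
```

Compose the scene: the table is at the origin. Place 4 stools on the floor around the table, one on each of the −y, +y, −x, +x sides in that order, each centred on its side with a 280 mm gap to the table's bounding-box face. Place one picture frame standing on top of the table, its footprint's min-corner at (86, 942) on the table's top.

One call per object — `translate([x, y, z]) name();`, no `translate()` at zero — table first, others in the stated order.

table();
translate([653, -632, 0]) stool();
translate([653, 1250, 0]) stool();
translate([-555, 309, 0]) stool();
translate([1861, 309, 0]) stool();
translate([86, 942, 735]) picture_frame();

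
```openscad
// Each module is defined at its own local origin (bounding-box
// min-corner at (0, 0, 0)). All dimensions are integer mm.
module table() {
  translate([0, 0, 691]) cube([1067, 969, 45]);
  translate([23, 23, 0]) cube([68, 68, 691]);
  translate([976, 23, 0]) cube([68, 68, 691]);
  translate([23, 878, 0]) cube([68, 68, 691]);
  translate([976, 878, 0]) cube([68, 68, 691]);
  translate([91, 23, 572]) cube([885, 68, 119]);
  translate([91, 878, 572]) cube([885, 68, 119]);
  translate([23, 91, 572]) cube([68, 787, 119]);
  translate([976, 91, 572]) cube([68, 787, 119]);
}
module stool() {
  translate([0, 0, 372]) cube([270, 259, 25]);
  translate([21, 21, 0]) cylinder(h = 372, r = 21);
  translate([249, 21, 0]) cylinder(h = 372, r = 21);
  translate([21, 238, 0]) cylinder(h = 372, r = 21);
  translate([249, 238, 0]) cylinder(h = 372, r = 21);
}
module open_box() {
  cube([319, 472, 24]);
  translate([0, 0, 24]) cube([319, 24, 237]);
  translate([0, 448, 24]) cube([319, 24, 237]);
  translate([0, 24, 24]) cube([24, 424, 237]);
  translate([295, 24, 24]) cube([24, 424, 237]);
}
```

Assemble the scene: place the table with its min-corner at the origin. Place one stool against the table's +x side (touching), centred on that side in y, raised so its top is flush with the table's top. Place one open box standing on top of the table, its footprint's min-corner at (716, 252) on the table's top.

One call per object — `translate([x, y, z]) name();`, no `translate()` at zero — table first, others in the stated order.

table();
translate([1067, 355, 339]) stool();
translate([716, 252, 736]) open_box();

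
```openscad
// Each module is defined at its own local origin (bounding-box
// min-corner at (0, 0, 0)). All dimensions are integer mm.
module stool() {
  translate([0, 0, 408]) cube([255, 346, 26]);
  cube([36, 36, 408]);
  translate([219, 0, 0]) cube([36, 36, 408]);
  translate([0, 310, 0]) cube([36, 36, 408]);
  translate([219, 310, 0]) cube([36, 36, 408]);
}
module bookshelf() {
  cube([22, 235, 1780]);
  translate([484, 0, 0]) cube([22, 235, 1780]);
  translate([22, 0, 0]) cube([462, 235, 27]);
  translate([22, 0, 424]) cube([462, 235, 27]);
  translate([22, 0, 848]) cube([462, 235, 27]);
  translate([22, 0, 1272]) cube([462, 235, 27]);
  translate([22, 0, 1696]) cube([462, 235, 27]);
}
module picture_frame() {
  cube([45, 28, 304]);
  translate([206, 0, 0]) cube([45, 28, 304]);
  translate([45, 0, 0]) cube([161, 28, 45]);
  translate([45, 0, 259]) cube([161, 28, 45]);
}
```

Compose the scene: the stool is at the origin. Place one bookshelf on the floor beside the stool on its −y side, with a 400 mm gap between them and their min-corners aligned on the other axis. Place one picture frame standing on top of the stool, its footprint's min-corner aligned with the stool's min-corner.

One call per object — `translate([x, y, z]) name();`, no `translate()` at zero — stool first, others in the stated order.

stool();
translate([0, -635, 0]) bookshelf();
translate([0, 0, 434]) picture_frame();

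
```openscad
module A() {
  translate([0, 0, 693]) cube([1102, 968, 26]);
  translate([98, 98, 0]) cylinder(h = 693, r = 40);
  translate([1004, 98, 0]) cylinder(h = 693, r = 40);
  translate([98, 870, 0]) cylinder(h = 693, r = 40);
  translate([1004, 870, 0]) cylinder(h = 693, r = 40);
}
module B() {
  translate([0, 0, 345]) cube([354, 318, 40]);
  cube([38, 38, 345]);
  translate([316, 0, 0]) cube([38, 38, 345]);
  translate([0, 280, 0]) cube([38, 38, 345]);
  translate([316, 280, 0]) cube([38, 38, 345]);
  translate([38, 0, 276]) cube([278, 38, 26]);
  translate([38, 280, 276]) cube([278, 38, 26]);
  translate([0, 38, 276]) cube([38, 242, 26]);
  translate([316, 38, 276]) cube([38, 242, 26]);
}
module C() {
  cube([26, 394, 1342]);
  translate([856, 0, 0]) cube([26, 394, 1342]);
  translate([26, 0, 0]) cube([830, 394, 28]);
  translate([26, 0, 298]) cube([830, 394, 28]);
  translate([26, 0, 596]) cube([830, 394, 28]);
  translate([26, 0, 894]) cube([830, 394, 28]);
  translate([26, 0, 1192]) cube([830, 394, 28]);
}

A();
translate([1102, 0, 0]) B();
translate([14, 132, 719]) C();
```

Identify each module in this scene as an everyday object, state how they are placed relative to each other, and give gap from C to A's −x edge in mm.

The bookshelf's min-x is at 14; the table's min-x is 0; gap = 14 mm.

A is a table. B is a stool. C is a bookshelf. The stool is against the table's +x side, with their −y faces flush. The bookshelf is on top of the table. The gap from the bookshelf to the table's −x edge is 14 mm.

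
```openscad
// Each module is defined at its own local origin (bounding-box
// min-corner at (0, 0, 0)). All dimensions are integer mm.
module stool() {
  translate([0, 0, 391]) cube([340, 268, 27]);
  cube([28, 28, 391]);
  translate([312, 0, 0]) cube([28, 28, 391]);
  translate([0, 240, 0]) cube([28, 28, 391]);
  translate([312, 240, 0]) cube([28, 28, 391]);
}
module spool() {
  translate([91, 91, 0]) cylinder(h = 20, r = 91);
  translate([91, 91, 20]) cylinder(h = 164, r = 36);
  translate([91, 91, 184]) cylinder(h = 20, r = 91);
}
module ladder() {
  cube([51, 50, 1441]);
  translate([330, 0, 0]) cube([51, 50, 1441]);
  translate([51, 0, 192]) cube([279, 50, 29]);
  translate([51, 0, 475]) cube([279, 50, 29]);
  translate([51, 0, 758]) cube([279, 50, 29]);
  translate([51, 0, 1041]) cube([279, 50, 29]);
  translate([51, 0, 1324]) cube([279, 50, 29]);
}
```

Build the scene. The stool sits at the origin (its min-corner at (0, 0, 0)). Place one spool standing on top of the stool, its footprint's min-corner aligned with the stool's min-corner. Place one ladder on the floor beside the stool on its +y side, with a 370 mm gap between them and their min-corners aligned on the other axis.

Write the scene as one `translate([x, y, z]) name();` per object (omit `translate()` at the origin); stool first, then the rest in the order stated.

stool();
translate([0, 0, 418]) spool();
translate([0, 638, 0]) ladder();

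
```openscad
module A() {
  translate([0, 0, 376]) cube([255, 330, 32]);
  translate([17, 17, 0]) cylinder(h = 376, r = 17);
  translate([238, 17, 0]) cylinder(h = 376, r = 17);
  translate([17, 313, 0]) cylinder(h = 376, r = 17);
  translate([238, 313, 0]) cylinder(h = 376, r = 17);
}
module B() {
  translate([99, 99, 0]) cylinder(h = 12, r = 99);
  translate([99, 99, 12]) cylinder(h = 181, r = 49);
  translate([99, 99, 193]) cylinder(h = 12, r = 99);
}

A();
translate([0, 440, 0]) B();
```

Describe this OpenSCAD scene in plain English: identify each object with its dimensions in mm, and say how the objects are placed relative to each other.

A is a four-legged stool. The seat is 255×330 mm, 32 mm thick, top at z = 408 mm. It stands on four round legs, each 34 mm in diameter, from z = 0 to the seat underside, each leg's axis is inset half a diameter from the nearest pair of seat edges (so the leg's bounding box is flush with the corner).

B is a spool: two coaxial disc flanges of radius 99 mm and thickness 12 mm, joined by a core cylinder of radius 49 mm and height 181 mm. The lower flange rests on z = 0 and the three cylinders share a vertical axis.

The spool is on the floor beside the stool on its +y side.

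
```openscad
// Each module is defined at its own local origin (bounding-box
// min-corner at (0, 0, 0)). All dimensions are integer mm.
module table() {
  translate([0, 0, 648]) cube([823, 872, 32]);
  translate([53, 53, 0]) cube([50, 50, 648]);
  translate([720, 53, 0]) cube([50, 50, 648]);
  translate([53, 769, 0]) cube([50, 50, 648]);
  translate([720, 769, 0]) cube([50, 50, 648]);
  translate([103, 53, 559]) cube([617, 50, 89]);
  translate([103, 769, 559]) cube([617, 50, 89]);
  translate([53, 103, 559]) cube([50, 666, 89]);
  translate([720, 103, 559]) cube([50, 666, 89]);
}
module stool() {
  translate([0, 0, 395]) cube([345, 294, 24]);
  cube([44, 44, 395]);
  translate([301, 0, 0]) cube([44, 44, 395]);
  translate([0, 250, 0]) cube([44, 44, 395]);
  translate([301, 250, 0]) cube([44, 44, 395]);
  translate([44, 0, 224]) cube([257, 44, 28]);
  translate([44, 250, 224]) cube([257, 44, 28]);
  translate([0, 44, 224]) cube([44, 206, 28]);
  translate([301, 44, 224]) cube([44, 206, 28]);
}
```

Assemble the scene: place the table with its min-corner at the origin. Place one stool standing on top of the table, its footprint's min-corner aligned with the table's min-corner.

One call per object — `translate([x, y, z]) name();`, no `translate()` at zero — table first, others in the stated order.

table();
translate([0, 0, 680]) stool();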